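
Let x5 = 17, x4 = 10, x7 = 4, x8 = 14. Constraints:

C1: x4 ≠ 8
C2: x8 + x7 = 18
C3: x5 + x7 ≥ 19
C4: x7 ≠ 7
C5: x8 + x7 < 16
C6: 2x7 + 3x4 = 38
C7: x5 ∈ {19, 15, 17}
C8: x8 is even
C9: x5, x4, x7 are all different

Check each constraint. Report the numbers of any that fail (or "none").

C1: x4 = 10, and 10 ≠ 8  true
C2: x8 + x7 = 14 + 4 = 18  true
C3: x5 + x7 = 17 + 4 = 21; 21 ≥ 19  true
C4: x7 = 4, and 4 ≠ 7  true
C5: x8 + x7 = 14 + 4 = 18; 18 ≥ 16, bound 16 not met  false
C6: 2x7 + 3x4 = 2(4) + 3(10) = 38  true
C7: x5 = 17 is in {19, 15, 17}  true
C8: x8 = 14 is even  true
C9: values 17, 10, 4 are pairwise distinct  true

Constraint 5 does not hold.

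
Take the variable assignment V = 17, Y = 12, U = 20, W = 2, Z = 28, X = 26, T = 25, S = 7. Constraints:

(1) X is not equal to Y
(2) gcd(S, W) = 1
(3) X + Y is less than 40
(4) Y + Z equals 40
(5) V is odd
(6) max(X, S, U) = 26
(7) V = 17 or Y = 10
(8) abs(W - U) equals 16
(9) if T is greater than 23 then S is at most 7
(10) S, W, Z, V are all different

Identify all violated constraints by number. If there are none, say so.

The assignment fails constraint 8.

(1) X = 26, Y = 12; distinct — holds.
(2) gcd(7, 2) = 1 — holds.
(3) X + Y = 26 + 12 = 38; 38 < 40 — holds.
(4) Y + Z = 12 + 28 = 40 — holds.
(5) V = 17 is odd — holds.
(6) max(26, 7, 20) = 26 — holds.
(7) V = 17 = 17 (first disjunct) — holds.
(8) abs(2 - 20) = 18, not 16 — does not hold.
(9) T = 25 > 23, so we need S ≤ 7; S = 7 ≤ 7 — holds.
(10) values 7, 2, 28, 17 are pairwise distinct — holds.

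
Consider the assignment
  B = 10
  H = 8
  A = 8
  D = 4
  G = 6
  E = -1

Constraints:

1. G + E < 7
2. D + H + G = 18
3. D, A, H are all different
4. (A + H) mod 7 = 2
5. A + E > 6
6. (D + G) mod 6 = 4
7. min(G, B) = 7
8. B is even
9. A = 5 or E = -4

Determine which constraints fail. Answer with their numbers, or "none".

Constraints 3, 7, and 9 are violated.

1. G + E = 6 + (-1) = 5; 5 < 7 — OK.
2. D + H + G = 4 + 8 + 6 = 18 — OK.
3. A = H = 8, not all different — violated.
4. A + H = 16; 16 mod 7 = 2 — OK.
5. A + E = 8 + (-1) = 7; 7 > 6 — OK.
6. D + G = 10; 10 mod 6 = 4 — OK.
7. min(6, 10) = 6, not 7 — violated.
8. B = 10 is even — OK.
9. A = 8 ≠ 5 and E = -1 ≠ -4; both disjuncts false — violated.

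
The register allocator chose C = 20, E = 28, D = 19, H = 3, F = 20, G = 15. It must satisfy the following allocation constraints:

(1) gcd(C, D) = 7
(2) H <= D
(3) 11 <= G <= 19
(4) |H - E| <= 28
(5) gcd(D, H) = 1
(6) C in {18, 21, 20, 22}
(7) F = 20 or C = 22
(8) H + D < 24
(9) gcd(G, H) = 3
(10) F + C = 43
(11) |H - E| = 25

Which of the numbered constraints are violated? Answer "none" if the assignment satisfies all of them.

Violated: 1, 10.

(1) gcd(20, 19) = 1, not 7  no
(2) H = 3, D = 19; 3 ≤ 19  yes
(3) G = 15 lies in [11, 19]  yes
(4) |3 - 28| = 25; 25 ≤ 28  yes
(5) gcd(19, 3) = 1  yes
(6) C = 20 is in {18, 21, 20, 22}  yes
(7) F = 20 = 20 (first disjunct)  yes
(8) H + D = 3 + 19 = 22; 22 < 24  yes
(9) gcd(15, 3) = 3  yes
(10) F + C = 20 + 20 = 40, not 43  no
(11) |3 - 28| = 25  yes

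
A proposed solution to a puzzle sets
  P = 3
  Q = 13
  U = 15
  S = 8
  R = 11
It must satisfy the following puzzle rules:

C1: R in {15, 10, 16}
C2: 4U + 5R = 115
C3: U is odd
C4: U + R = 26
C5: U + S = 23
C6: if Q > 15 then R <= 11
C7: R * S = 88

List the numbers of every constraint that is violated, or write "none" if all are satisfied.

C1: R = 11 is not in {15, 10, 16} — violated.
C2: 4U + 5R = 4(15) + 5(11) = 115 — OK.
C3: U = 15 is odd — OK.
C4: U + R = 15 + 11 = 26 — OK.
C5: U + S = 15 + 8 = 23 — OK.
C6: Q = 13, not > 15; antecedent false, conditional vacuously true — OK.
C7: R * S = 11 * 8 = 88 — OK.

Constraint 1 does not hold.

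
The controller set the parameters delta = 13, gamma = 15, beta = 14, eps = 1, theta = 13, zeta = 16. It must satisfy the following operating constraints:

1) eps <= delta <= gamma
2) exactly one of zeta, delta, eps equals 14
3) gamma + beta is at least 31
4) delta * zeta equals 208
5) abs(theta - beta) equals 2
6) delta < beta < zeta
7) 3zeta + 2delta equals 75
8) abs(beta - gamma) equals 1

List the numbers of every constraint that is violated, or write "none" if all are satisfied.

1) values 1 <= 13 <= 15 — holds.
2) zeta=16, delta=13, eps=1; 0 of them equal 14, not exactly one — does not hold.
3) gamma + beta = 15 + 14 = 29; 29 < 31, bound 31 not met — does not hold.
4) delta * zeta = 13 * 16 = 208 — holds.
5) abs(13 - 14) = 1, not 2 — does not hold.
6) values 13 < 14 < 16 — holds.
7) 3zeta + 2delta = 3(16) + 2(13) = 74, not 75 — does not hold.
8) abs(14 - 15) = 1 — holds.

Violated: 2, 3, 5, and 7.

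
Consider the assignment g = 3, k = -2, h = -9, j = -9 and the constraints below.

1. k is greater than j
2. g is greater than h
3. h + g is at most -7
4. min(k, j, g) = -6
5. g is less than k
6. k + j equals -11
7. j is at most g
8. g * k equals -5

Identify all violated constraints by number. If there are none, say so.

1. k = -2, j = -9; -2 > -9  ✓
2. g = 3, h = -9; 3 > -9  ✓
3. h + g = -9 + 3 = -6; -6 > -7, bound -7 not met  ✗
4. min(-2, -9, 3) = -9, not -6  ✗
5. g = 3, k = -2; 3 ≥ -2 (want <)  ✗
6. k + j = -2 + (-9) = -11  ✓
7. j = -9, g = 3; -9 ≤ 3  ✓
8. g * k = 3 * (-2) = -6, not -5  ✗

No — constraints 3, 4, 5, and 8 are not satisfied.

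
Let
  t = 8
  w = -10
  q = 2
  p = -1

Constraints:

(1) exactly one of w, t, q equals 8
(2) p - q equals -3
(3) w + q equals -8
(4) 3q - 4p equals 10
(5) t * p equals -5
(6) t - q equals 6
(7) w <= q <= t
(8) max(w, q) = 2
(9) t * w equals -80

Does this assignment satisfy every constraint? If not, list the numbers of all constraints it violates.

Violated: 5.

(1) w=-10, t=8, q=2; 1 of them equals 8  ✔
(2) p - q = -1 - 2 = -3  ✔
(3) w + q = -10 + 2 = -8  ✔
(4) 3q - 4p = 3(2) - 4(-1) = 10  ✔
(5) t * p = 8 * (-1) = -8, not -5  ✘
(6) t - q = 8 - 2 = 6  ✔
(7) values -10 <= 2 <= 8  ✔
(8) max(-10, 2) = 2  ✔
(9) t * w = 8 * (-10) = -80  ✔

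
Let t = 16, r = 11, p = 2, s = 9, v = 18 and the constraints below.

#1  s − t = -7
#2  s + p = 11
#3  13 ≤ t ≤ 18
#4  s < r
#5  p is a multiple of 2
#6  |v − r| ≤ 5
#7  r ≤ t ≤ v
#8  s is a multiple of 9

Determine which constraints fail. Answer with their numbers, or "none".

#1 s − t = 9 − 16 = -7  holds
#2 s + p = 9 + 2 = 11  holds
#3 t = 16 lies in [13, 18]  holds
#4 s = 9, r = 11; 9 < 11  holds
#5 2 / 2 = 1, so 2 divides 2  holds
#6 |18 − 11| = 7; 7 > 5, exceeds bound 5  fails
#7 values 11 ≤ 16 ≤ 18  holds
#8 9 / 9 = 1, so 9 divides 9  holds

Constraint 6 does not hold.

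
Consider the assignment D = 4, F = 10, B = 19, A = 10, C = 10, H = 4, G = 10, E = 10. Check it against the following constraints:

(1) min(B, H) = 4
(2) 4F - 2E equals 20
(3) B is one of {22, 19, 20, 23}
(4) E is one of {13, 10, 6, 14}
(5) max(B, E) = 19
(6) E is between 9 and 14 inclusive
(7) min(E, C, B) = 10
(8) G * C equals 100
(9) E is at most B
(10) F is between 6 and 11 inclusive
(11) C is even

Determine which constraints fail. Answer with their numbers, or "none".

All constraints are satisfied.

(1) min(19, 4) = 4 — satisfied.
(2) 4F - 2E = 4(10) - 2(10) = 20 — satisfied.
(3) B = 19 is in {22, 19, 20, 23} — satisfied.
(4) E = 10 is in {13, 10, 6, 14} — satisfied.
(5) max(19, 10) = 19 — satisfied.
(6) E = 10 lies in [9, 14] — satisfied.
(7) min(10, 10, 19) = 10 — satisfied.
(8) G * C = 10 * 10 = 100 — satisfied.
(9) E = 10, B = 19; 10 ≤ 19 — satisfied.
(10) F = 10 lies in [6, 11] — satisfied.
(11) C = 10 is even — satisfied.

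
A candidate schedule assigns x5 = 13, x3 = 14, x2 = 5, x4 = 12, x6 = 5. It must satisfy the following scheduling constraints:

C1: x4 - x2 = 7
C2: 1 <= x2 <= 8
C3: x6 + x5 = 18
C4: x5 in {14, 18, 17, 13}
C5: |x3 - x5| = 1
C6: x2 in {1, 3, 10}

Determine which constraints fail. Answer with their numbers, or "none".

C1: x4 - x2 = 12 - 5 = 7 — OK.
C2: x2 = 5 lies in [1, 8] — OK.
C3: x6 + x5 = 5 + 13 = 18 — OK.
C4: x5 = 13 is in {14, 18, 17, 13} — OK.
C5: |14 - 13| = 1 — OK.
C6: x2 = 5 is not in {1, 3, 10} — violated.

Violated: 6.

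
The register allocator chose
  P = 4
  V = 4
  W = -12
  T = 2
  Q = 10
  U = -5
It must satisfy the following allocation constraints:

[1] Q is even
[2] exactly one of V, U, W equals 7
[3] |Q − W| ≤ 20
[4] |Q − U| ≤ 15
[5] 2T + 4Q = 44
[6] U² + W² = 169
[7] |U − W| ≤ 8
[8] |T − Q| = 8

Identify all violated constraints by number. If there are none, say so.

No — constraints 2 and 3 are not satisfied.

[1] Q = 10 is even  holds
[2] V=4, U=-5, W=-12; 0 of them equal 7, not exactly one  fails
[3] |10 − (-12)| = 22; 22 > 20, exceeds bound 20  fails
[4] |10 − (-5)| = 15; 15 ≤ 15  holds
[5] 2T + 4Q = 2(2) + 4(10) = 44  holds
[6] U² + W² = (-5)² + (-12)² = 25 + 144 = 169  holds
[7] |-5 − (-12)| = 7; 7 ≤ 8  holds
[8] |2 − 10| = 8  holds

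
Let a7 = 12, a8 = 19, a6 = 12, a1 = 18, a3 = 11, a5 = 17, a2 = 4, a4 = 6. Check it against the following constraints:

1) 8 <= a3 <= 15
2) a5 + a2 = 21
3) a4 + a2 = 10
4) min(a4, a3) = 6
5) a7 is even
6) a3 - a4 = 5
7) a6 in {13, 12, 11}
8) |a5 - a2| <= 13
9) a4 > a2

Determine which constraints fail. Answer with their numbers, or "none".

1) a3 = 11 lies in [8, 15]  yes
2) a5 + a2 = 17 + 4 = 21  yes
3) a4 + a2 = 6 + 4 = 10  yes
4) min(6, 11) = 6  yes
5) a7 = 12 is even  yes
6) a3 - a4 = 11 - 6 = 5  yes
7) a6 = 12 is in {13, 12, 11}  yes
8) |17 - 4| = 13; 13 ≤ 13  yes
9) a4 = 6, a2 = 4; 6 > 4  yes

No violations.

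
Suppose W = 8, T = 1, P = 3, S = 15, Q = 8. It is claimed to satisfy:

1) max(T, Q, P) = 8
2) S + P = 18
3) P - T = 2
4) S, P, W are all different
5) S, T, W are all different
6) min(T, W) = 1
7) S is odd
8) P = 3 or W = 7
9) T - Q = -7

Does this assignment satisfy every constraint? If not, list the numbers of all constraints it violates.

1) max(1, 8, 3) = 8  true
2) S + P = 15 + 3 = 18  true
3) P - T = 3 - 1 = 2  true
4) values 15, 3, 8 are pairwise distinct  true
5) values 15, 1, 8 are pairwise distinct  true
6) min(1, 8) = 1  true
7) S = 15 is odd  true
8) P = 3 = 3 (first disjunct)  true
9) T - Q = 1 - 8 = -7  true

No violations.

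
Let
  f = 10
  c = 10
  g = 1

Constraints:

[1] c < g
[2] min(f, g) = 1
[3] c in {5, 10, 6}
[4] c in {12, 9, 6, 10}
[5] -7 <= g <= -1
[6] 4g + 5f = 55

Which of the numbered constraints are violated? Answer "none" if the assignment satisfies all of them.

The assignment fails constraints 1, 5, and 6.

[1] c = 10, g = 1; 10 ≥ 1 (want <) — does not hold.
[2] min(10, 1) = 1 — holds.
[3] c = 10 is in {5, 10, 6} — holds.
[4] c = 10 is in {12, 9, 6, 10} — holds.
[5] g = 1 is outside [-7, -1] — does not hold.
[6] 4g + 5f = 4(1) + 5(10) = 54, not 55 — does not hold.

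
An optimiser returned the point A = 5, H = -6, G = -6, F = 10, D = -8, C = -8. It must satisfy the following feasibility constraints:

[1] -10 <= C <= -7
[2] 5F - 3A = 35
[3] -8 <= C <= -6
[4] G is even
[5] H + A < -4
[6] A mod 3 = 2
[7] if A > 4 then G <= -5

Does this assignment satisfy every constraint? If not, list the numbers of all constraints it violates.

Violated: 5.

[1] C = -8 lies in [-10, -7] — OK.
[2] 5F - 3A = 5(10) - 3(5) = 35 — OK.
[3] C = -8 lies in [-8, -6] — OK.
[4] G = -6 is even — OK.
[5] H + A = -6 + 5 = -1; -1 ≥ -4, bound -4 not met — violated.
[6] 5 mod 3 = 2 — OK.
[7] A = 5 > 4, so we need G ≤ -5; G = -6 ≤ -5 — OK.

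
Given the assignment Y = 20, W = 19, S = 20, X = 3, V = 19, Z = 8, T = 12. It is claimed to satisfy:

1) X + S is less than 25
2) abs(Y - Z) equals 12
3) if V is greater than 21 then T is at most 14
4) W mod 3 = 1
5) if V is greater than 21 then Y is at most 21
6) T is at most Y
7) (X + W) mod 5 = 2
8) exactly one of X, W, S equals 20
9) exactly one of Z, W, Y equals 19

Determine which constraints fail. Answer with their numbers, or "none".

1) X + S = 3 + 20 = 23; 23 < 25 — holds.
2) abs(20 - 8) = 12 — holds.
3) V = 19, not > 21; antecedent false, conditional vacuously true — holds.
4) 19 mod 3 = 1 — holds.
5) V = 19, not > 21; antecedent false, conditional vacuously true — holds.
6) T = 12, Y = 20; 12 ≤ 20 — holds.
7) X + W = 22; 22 mod 5 = 2 — holds.
8) X=3, W=19, S=20; 1 of them equals 20 — holds.
9) Z=8, W=19, Y=20; 1 of them equals 19 — holds.

The assignment satisfies every constraint.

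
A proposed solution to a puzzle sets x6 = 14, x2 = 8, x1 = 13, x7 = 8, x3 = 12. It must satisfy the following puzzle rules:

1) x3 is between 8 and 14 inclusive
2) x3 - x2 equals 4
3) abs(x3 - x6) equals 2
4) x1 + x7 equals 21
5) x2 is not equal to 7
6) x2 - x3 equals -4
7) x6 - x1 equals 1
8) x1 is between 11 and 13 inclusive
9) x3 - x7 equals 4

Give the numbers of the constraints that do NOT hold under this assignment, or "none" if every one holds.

1) x3 = 12 lies in [8, 14]  ✓
2) x3 - x2 = 12 - 8 = 4  ✓
3) abs(12 - 14) = 2  ✓
4) x1 + x7 = 13 + 8 = 21  ✓
5) x2 = 8, and 8 ≠ 7  ✓
6) x2 - x3 = 8 - 12 = -4  ✓
7) x6 - x1 = 14 - 13 = 1  ✓
8) x1 = 13 lies in [11, 13]  ✓
9) x3 - x7 = 12 - 8 = 4  ✓

None — every constraint holds.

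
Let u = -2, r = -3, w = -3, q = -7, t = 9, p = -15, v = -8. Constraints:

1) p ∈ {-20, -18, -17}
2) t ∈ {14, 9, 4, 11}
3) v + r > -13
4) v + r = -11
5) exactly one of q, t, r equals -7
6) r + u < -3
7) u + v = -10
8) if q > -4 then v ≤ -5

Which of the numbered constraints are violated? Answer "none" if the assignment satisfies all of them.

Constraint 1 is violated.

1) p = -15 is not in {-20, -18, -17}  ✘
2) t = 9 is in {14, 9, 4, 11}  ✔
3) v + r = -8 + (-3) = -11; -11 > -13  ✔
4) v + r = -8 + (-3) = -11  ✔
5) q=-7, t=9, r=-3; 1 of them equals -7  ✔
6) r + u = -3 + (-2) = -5; -5 < -3  ✔
7) u + v = -2 + (-8) = -10  ✔
8) q = -7, not > -4; antecedent false, conditional vacuously true  ✔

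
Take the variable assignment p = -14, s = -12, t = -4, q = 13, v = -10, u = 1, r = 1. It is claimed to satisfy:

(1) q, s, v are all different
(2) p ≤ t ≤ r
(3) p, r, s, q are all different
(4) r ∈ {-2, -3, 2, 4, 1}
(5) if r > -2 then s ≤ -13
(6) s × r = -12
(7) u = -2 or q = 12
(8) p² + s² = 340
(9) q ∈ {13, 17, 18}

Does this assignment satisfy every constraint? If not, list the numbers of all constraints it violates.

(1) values 13, -12, -10 are pairwise distinct — satisfied.
(2) values -14 ≤ -4 ≤ 1 — satisfied.
(3) values -14, 1, -12, 13 are pairwise distinct — satisfied.
(4) r = 1 is in {-2, -3, 2, 4, 1} — satisfied.
(5) r = 1 > -2, so we need s ≤ -13; but s = -12 > -13 — violated.
(6) s × r = -12 × 1 = -12 — satisfied.
(7) u = 1 ≠ -2 and q = 13 ≠ 12; both disjuncts false — violated.
(8) p² + s² = (-14)² + (-12)² = 196 + 144 = 340 — satisfied.
(9) q = 13 is in {13, 17, 18} — satisfied.

Constraints 5 and 7 do not hold.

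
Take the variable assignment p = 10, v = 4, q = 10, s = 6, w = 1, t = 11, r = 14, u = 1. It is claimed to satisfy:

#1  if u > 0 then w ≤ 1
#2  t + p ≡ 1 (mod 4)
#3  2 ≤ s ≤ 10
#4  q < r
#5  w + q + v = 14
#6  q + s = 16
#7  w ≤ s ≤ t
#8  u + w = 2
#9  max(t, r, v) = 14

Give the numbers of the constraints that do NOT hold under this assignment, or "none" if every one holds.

Constraint 5 does not hold.

#1 u = 1 > 0, so we need w ≤ 1; w = 1 ≤ 1 — OK.
#2 t + p = 21; 21 mod 4 = 1 — OK.
#3 s = 6 lies in [2, 10] — OK.
#4 q = 10, r = 14; 10 < 14 — OK.
#5 w + q + v = 1 + 10 + 4 = 15, not 14 — violated.
#6 q + s = 10 + 6 = 16 — OK.
#7 values 1 ≤ 6 ≤ 11 — OK.
#8 u + w = 1 + 1 = 2 — OK.
#9 max(11, 14, 4) = 14 — OK.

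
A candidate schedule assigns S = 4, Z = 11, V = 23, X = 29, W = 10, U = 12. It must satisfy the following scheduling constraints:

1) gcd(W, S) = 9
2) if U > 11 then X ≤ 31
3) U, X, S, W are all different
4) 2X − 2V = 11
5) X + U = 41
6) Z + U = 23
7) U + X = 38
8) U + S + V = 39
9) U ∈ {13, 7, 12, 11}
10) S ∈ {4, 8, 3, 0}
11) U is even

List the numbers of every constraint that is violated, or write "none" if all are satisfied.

1) gcd(10, 4) = 2, not 9 — fails.
2) U = 12 > 11, so we need X ≤ 31; X = 29 ≤ 31 — holds.
3) values 12, 29, 4, 10 are pairwise distinct — holds.
4) 2X − 2V = 2(29) − 2(23) = 12, not 11 — fails.
5) X + U = 29 + 12 = 41 — holds.
6) Z + U = 11 + 12 = 23 — holds.
7) U + X = 12 + 29 = 41, not 38 — fails.
8) U + S + V = 12 + 4 + 23 = 39 — holds.
9) U = 12 is in {13, 7, 12, 11} — holds.
10) S = 4 is in {4, 8, 3, 0} — holds.
11) U = 12 is even — holds.

No — constraints 1, 4, and 7 are not satisfied.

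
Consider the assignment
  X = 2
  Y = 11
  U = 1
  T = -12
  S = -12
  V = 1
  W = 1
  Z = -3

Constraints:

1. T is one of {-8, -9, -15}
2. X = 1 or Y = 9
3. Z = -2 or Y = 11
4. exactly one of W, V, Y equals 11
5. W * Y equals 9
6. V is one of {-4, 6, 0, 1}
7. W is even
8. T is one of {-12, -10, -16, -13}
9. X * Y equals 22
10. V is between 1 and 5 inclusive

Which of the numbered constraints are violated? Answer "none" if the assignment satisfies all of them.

Violated: 1, 2, 5, 7.

1. T = -12 is not in {-8, -9, -15}  fails
2. X = 2 ≠ 1 and Y = 11 ≠ 9; both disjuncts false  fails
3. Z = -3 ≠ -2, but Y = 11 = 11 (second disjunct)  holds
4. W=1, V=1, Y=11; 1 of them equals 11  holds
5. W * Y = 1 * 11 = 11, not 9  fails
6. V = 1 is in {-4, 6, 0, 1}  holds
7. W = 1 is odd  fails
8. T = -12 is in {-12, -10, -16, -13}  holds
9. X * Y = 2 * 11 = 22  holds
10. V = 1 lies in [1, 5]  holds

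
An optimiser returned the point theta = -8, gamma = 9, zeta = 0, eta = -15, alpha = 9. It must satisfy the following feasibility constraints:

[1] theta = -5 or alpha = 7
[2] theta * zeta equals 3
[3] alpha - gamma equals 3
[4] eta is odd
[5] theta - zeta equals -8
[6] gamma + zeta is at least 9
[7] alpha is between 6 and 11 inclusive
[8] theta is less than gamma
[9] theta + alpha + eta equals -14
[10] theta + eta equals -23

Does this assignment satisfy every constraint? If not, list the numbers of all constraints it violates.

Violated: 1, 2, and 3.

[1] theta = -8 ≠ -5 and alpha = 9 ≠ 7; both disjuncts false — fails.
[2] theta * zeta = -8 * 0 = 0, not 3 — fails.
[3] alpha - gamma = 9 - 9 = 0, not 3 — fails.
[4] eta = -15 is odd — holds.
[5] theta - zeta = -8 - 0 = -8 — holds.
[6] gamma + zeta = 9 + 0 = 9; 9 ≥ 9 — holds.
[7] alpha = 9 lies in [6, 11] — holds.
[8] theta = -8, gamma = 9; -8 < 9 — holds.
[9] theta + alpha + eta = -8 + 9 + (-15) = -14 — holds.
[10] theta + eta = -8 + (-15) = -23 — holds.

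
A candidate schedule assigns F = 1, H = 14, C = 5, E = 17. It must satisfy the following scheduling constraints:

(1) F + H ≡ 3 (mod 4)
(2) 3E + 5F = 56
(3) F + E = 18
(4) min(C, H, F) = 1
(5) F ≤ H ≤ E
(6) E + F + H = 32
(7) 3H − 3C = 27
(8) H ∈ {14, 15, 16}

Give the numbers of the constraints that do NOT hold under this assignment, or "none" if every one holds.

No violations.

(1) F + H = 15; 15 mod 4 = 3 — holds.
(2) 3E + 5F = 3(17) + 5(1) = 56 — holds.
(3) F + E = 1 + 17 = 18 — holds.
(4) min(5, 14, 1) = 1 — holds.
(5) values 1 ≤ 14 ≤ 17 — holds.
(6) E + F + H = 17 + 1 + 14 = 32 — holds.
(7) 3H − 3C = 3(14) − 3(5) = 27 — holds.
(8) H = 14 is in {14, 15, 16} — holds.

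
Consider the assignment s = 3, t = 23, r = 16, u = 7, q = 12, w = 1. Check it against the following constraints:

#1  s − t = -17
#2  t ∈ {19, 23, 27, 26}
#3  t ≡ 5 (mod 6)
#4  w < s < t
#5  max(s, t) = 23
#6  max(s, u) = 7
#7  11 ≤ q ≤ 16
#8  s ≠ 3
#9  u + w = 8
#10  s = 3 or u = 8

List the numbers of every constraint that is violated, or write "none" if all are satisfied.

No — constraints 1 and 8 are not satisfied.

#1 s − t = 3 − 23 = -20, not -17 — fails.
#2 t = 23 is in {19, 23, 27, 26} — holds.
#3 23 mod 6 = 5 — holds.
#4 values 1 < 3 < 23 — holds.
#5 max(3, 23) = 23 — holds.
#6 max(3, 7) = 7 — holds.
#7 q = 12 lies in [11, 16] — holds.
#8 s = 3, but 3 is required to differ — fails.
#9 u + w = 7 + 1 = 8 — holds.
#10 s = 3 = 3 (first disjunct) — holds.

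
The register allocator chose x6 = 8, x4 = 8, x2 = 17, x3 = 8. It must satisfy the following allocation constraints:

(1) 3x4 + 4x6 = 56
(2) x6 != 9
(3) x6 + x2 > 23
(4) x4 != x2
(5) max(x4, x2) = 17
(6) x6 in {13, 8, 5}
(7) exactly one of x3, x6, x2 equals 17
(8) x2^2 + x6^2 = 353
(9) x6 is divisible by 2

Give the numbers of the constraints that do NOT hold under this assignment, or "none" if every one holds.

(1) 3x4 + 4x6 = 3(8) + 4(8) = 56  ✓
(2) x6 = 8, and 8 ≠ 9  ✓
(3) x6 + x2 = 8 + 17 = 25; 25 > 23  ✓
(4) x4 = 8, x2 = 17; distinct  ✓
(5) max(8, 17) = 17  ✓
(6) x6 = 8 is in {13, 8, 5}  ✓
(7) x3=8, x6=8, x2=17; 1 of them equals 17  ✓
(8) x2^2 + x6^2 = 17^2 + 8^2 = 289 + 64 = 353  ✓
(9) 8 / 2 = 4, so 2 divides 8  ✓

No violations.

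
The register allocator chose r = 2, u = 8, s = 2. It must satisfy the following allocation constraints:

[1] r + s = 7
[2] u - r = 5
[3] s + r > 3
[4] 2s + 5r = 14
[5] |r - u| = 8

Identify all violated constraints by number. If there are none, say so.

Constraints 1, 2, 5 are violated.

[1] r + s = 2 + 2 = 4, not 7 — violated.
[2] u - r = 8 - 2 = 6, not 5 — violated.
[3] s + r = 2 + 2 = 4; 4 > 3 — OK.
[4] 2s + 5r = 2(2) + 5(2) = 14 — OK.
[5] |2 - 8| = 6, not 8 — violated.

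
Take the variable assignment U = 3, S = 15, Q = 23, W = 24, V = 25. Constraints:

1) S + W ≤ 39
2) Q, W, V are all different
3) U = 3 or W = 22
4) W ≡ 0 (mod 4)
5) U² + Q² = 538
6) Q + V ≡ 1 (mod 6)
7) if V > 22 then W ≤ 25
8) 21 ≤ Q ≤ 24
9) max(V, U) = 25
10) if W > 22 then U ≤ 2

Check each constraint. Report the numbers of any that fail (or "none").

1) S + W = 15 + 24 = 39; 39 ≤ 39 — OK.
2) values 23, 24, 25 are pairwise distinct — OK.
3) U = 3 = 3 (first disjunct) — OK.
4) 24 mod 4 = 0 — OK.
5) U² + Q² = 3² + 23² = 9 + 529 = 538 — OK.
6) Q + V = 48; 48 mod 6 = 0, not 1 — violated.
7) V = 25 > 22, so we need W ≤ 25; W = 24 ≤ 25 — OK.
8) Q = 23 lies in [21, 24] — OK.
9) max(25, 3) = 25 — OK.
10) W = 24 > 22, so we need U ≤ 2; but U = 3 > 2 — violated.

Violated: 6 and 10.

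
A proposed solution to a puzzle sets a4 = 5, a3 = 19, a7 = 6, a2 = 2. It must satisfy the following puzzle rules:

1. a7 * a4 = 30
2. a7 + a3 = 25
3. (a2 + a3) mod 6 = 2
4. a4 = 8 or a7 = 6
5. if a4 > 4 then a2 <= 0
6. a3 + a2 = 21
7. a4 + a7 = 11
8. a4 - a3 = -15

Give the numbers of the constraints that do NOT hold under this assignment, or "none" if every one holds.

No — constraints 3, 5, 8 are not satisfied.

1. a7 * a4 = 6 * 5 = 30 — OK.
2. a7 + a3 = 6 + 19 = 25 — OK.
3. a2 + a3 = 21; 21 mod 6 = 3, not 2 — violated.
4. a4 = 5 ≠ 8, but a7 = 6 = 6 (second disjunct) — OK.
5. a4 = 5 > 4, so we need a2 ≤ 0; but a2 = 2 > 0 — violated.
6. a3 + a2 = 19 + 2 = 21 — OK.
7. a4 + a7 = 5 + 6 = 11 — OK.
8. a4 - a3 = 5 - 19 = -14, not -15 — violated.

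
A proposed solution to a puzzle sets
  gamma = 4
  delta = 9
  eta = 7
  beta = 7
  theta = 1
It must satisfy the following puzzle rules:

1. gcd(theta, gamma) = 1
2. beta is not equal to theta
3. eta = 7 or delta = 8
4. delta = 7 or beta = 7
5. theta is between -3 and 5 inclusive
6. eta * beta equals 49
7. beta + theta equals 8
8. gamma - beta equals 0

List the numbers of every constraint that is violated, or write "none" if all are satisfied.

1. gcd(1, 4) = 1 — OK.
2. beta = 7, theta = 1; distinct — OK.
3. eta = 7 = 7 (first disjunct) — OK.
4. delta = 9 ≠ 7, but beta = 7 = 7 (second disjunct) — OK.
5. theta = 1 lies in [-3, 5] — OK.
6. eta * beta = 7 * 7 = 49 — OK.
7. beta + theta = 7 + 1 = 8 — OK.
8. gamma - beta = 4 - 7 = -3, not 0 — violated.

Constraint 8 does not hold.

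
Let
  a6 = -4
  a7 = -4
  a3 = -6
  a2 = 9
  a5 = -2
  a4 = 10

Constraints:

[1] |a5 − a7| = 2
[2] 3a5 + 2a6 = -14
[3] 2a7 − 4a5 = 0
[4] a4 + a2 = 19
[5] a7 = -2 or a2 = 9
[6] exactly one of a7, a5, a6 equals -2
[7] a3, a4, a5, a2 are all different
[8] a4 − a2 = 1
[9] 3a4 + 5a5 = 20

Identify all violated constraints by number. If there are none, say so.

[1] |-2 − (-4)| = 2  yes
[2] 3a5 + 2a6 = 3(-2) + 2(-4) = -14  yes
[3] 2a7 − 4a5 = 2(-4) − 4(-2) = 0  yes
[4] a4 + a2 = 10 + 9 = 19  yes
[5] a7 = -4 ≠ -2, but a2 = 9 = 9 (second disjunct)  yes
[6] a7=-4, a5=-2, a6=-4; 1 of them equals -2  yes
[7] values -6, 10, -2, 9 are pairwise distinct  yes
[8] a4 − a2 = 10 − 9 = 1  yes
[9] 3a4 + 5a5 = 3(10) + 5(-2) = 20  yes

No violations.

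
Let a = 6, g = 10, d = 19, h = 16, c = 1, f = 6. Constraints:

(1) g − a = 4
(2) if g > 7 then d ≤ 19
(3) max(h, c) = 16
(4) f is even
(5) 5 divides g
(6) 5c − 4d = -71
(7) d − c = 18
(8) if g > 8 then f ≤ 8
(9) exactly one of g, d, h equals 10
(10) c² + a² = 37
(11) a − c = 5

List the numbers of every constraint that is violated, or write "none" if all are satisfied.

All constraints are satisfied.

(1) g − a = 10 − 6 = 4 — holds.
(2) g = 10 > 7, so we need d ≤ 19; d = 19 ≤ 19 — holds.
(3) max(16, 1) = 16 — holds.
(4) f = 6 is even — holds.
(5) 10 / 5 = 2, so 5 divides 10 — holds.
(6) 5c − 4d = 5(1) − 4(19) = -71 — holds.
(7) d − c = 19 − 1 = 18 — holds.
(8) g = 10 > 8, so we need f ≤ 8; f = 6 ≤ 8 — holds.
(9) g=10, d=19, h=16; 1 of them equals 10 — holds.
(10) c² + a² = 1² + 6² = 1 + 36 = 37 — holds.
(11) a − c = 6 − 1 = 5 — holds.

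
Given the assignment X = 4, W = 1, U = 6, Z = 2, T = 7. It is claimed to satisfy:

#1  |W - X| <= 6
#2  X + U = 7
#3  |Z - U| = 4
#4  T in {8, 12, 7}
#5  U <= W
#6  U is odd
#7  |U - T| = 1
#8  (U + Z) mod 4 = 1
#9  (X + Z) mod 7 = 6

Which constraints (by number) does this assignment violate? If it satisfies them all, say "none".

#1 |1 - 4| = 3; 3 ≤ 6 — holds.
#2 X + U = 4 + 6 = 10, not 7 — fails.
#3 |2 - 6| = 4 — holds.
#4 T = 7 is in {8, 12, 7} — holds.
#5 U = 6, W = 1; 6 > 1 (want ≤) — fails.
#6 U = 6 is even — fails.
#7 |6 - 7| = 1 — holds.
#8 U + Z = 8; 8 mod 4 = 0, not 1 — fails.
#9 X + Z = 6; 6 mod 7 = 6 — holds.

Constraints 2, 5, 6, and 8 do not hold.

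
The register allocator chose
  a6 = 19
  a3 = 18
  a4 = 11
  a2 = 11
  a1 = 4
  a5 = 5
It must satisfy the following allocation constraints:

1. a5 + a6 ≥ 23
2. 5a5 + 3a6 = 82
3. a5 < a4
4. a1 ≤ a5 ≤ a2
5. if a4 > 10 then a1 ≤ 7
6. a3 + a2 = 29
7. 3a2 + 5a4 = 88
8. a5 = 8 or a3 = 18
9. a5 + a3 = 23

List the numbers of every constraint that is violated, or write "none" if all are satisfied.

1. a5 + a6 = 5 + 19 = 24; 24 ≥ 23  true
2. 5a5 + 3a6 = 5(5) + 3(19) = 82  true
3. a5 = 5, a4 = 11; 5 < 11  true
4. values 4 ≤ 5 ≤ 11  true
5. a4 = 11 > 10, so we need a1 ≤ 7; a1 = 4 ≤ 7  true
6. a3 + a2 = 18 + 11 = 29  true
7. 3a2 + 5a4 = 3(11) + 5(11) = 88  true
8. a5 = 5 ≠ 8, but a3 = 18 = 18 (second disjunct)  true
9. a5 + a3 = 5 + 18 = 23  true

All constraints are satisfied.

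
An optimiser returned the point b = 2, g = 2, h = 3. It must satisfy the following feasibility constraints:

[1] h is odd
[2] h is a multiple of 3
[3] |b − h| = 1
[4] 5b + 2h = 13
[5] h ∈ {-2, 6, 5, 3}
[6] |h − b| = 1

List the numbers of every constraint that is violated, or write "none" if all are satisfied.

[1] h = 3 is odd — satisfied.
[2] 3 / 3 = 1, so 3 divides 3 — satisfied.
[3] |2 − 3| = 1 — satisfied.
[4] 5b + 2h = 5(2) + 2(3) = 16, not 13 — violated.
[5] h = 3 is in {-2, 6, 5, 3} — satisfied.
[6] |3 − 2| = 1 — satisfied.

Violated: 4.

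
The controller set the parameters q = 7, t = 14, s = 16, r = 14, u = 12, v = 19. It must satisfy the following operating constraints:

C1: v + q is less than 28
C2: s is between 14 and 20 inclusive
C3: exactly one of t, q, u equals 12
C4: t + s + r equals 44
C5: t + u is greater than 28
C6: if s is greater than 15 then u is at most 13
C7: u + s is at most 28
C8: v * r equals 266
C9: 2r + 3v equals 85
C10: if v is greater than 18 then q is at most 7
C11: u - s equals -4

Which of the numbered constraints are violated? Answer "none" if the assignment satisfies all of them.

C1: v + q = 19 + 7 = 26; 26 < 28 — OK.
C2: s = 16 lies in [14, 20] — OK.
C3: t=14, q=7, u=12; 1 of them equals 12 — OK.
C4: t + s + r = 14 + 16 + 14 = 44 — OK.
C5: t + u = 14 + 12 = 26; 26 ≤ 28, bound 28 not met — violated.
C6: s = 16 > 15, so we need u ≤ 13; u = 12 ≤ 13 — OK.
C7: u + s = 12 + 16 = 28; 28 ≤ 28 — OK.
C8: v * r = 19 * 14 = 266 — OK.
C9: 2r + 3v = 2(14) + 3(19) = 85 — OK.
C10: v = 19 > 18, so we need q ≤ 7; q = 7 ≤ 7 — OK.
C11: u - s = 12 - 16 = -4 — OK.

Violated: 5.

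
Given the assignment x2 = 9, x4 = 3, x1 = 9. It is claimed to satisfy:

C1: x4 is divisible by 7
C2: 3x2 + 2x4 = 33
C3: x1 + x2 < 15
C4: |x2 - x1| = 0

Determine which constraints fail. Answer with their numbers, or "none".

C1: 3 = 7*0 + 3, so 7 does not divide 3 — does not hold.
C2: 3x2 + 2x4 = 3(9) + 2(3) = 33 — holds.
C3: x1 + x2 = 9 + 9 = 18; 18 ≥ 15, bound 15 not met — does not hold.
C4: |9 - 9| = 0 — holds.

Constraints 1 and 3 are violated.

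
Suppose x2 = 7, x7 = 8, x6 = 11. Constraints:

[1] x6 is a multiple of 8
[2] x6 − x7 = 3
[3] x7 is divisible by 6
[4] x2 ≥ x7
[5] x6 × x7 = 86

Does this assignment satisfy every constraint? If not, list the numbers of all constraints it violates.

Constraints 1, 3, 4, 5 do not hold.

[1] 11 = 8×1 + 3, so 8 does not divide 11 — violated.
[2] x6 − x7 = 11 − 8 = 3 — OK.
[3] 8 = 6×1 + 2, so 6 does not divide 8 — violated.
[4] x2 = 7, x7 = 8; 7 < 8 (want ≥) — violated.
[5] x6 × x7 = 11 × 8 = 88, not 86 — violated.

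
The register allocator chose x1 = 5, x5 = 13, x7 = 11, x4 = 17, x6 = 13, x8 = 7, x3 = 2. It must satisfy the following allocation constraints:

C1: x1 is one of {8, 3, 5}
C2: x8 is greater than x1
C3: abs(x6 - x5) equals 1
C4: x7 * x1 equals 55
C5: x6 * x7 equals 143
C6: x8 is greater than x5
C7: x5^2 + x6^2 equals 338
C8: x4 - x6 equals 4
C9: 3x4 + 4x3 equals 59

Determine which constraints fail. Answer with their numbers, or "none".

C1: x1 = 5 is in {8, 3, 5}  ✔
C2: x8 = 7, x1 = 5; 7 > 5  ✔
C3: abs(13 - 13) = 0, not 1  ✘
C4: x7 * x1 = 11 * 5 = 55  ✔
C5: x6 * x7 = 13 * 11 = 143  ✔
C6: x8 = 7, x5 = 13; 7 ≤ 13 (want >)  ✘
C7: x5^2 + x6^2 = 13^2 + 13^2 = 169 + 169 = 338  ✔
C8: x4 - x6 = 17 - 13 = 4  ✔
C9: 3x4 + 4x3 = 3(17) + 4(2) = 59  ✔

Constraints 3, 6 do not hold.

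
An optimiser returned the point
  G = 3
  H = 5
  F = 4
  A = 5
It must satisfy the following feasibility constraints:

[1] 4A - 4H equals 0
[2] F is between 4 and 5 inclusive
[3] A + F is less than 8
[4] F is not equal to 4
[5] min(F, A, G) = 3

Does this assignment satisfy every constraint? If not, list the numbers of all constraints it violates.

Constraints 3 and 4 are violated.

[1] 4A - 4H = 4(5) - 4(5) = 0  yes
[2] F = 4 lies in [4, 5]  yes
[3] A + F = 5 + 4 = 9; 9 ≥ 8, bound 8 not met  no
[4] F = 4, but 4 is required to differ  no
[5] min(4, 5, 3) = 3  yes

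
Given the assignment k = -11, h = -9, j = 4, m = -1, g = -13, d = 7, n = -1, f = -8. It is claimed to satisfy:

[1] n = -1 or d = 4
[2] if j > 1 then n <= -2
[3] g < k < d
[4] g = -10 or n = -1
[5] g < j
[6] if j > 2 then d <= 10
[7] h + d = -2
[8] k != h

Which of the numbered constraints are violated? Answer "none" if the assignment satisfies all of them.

Constraint 2 does not hold.

[1] n = -1 = -1 (first disjunct) — OK.
[2] j = 4 > 1, so we need n ≤ -2; but n = -1 > -2 — violated.
[3] values -13 < -11 < 7 — OK.
[4] g = -13 ≠ -10, but n = -1 = -1 (second disjunct) — OK.
[5] g = -13, j = 4; -13 < 4 — OK.
[6] j = 4 > 2, so we need d ≤ 10; d = 7 ≤ 10 — OK.
[7] h + d = -9 + 7 = -2 — OK.
[8] k = -11, h = -9; distinct — OK.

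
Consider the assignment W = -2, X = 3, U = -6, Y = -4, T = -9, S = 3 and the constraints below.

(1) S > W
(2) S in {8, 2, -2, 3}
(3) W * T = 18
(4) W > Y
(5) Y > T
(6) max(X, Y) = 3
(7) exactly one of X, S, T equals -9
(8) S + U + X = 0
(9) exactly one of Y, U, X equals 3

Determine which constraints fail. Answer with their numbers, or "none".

(1) S = 3, W = -2; 3 > -2  ✓
(2) S = 3 is in {8, 2, -2, 3}  ✓
(3) W * T = -2 * (-9) = 18  ✓
(4) W = -2, Y = -4; -2 > -4  ✓
(5) Y = -4, T = -9; -4 > -9  ✓
(6) max(3, -4) = 3  ✓
(7) X=3, S=3, T=-9; 1 of them equals -9  ✓
(8) S + U + X = 3 + (-6) + 3 = 0  ✓
(9) Y=-4, U=-6, X=3; 1 of them equals 3  ✓

None — every constraint holds.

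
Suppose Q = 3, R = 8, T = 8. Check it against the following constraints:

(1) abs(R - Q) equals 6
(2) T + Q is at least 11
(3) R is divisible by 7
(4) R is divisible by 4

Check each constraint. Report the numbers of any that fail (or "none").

Violated: 1, 3.

(1) abs(8 - 3) = 5, not 6  ✘
(2) T + Q = 8 + 3 = 11; 11 ≥ 11  ✔
(3) 8 = 7*1 + 1, so 7 does not divide 8  ✘
(4) 8 / 4 = 2, so 4 divides 8  ✔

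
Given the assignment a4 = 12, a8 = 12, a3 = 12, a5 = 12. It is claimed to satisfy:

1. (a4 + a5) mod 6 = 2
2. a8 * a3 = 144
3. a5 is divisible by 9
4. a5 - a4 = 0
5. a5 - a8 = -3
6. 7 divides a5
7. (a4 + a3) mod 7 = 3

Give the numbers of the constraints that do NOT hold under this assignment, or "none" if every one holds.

The assignment fails constraints 1, 3, 5, 6.

1. a4 + a5 = 24; 24 mod 6 = 0, not 2 — violated.
2. a8 * a3 = 12 * 12 = 144 — OK.
3. 12 = 9*1 + 3, so 9 does not divide 12 — violated.
4. a5 - a4 = 12 - 12 = 0 — OK.
5. a5 - a8 = 12 - 12 = 0, not -3 — violated.
6. 12 = 7*1 + 5, so 7 does not divide 12 — violated.
7. a4 + a3 = 24; 24 mod 7 = 3 — OK.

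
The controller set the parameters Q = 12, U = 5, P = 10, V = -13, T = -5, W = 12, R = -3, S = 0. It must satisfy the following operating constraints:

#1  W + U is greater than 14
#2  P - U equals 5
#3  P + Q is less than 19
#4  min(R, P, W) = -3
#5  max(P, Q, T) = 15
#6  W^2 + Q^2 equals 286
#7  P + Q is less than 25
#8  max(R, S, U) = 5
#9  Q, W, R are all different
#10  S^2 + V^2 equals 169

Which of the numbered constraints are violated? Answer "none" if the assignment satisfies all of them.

#1 W + U = 12 + 5 = 17; 17 > 14 — holds.
#2 P - U = 10 - 5 = 5 — holds.
#3 P + Q = 10 + 12 = 22; 22 ≥ 19, bound 19 not met — fails.
#4 min(-3, 10, 12) = -3 — holds.
#5 max(10, 12, -5) = 12, not 15 — fails.
#6 W^2 + Q^2 = 12^2 + 12^2 = 144 + 144 = 288, not 286 — fails.
#7 P + Q = 10 + 12 = 22; 22 < 25 — holds.
#8 max(-3, 0, 5) = 5 — holds.
#9 Q = W = 12, not all different — fails.
#10 S^2 + V^2 = 0^2 + (-13)^2 = 0 + 169 = 169 — holds.

Violated: 3, 5, 6, 9.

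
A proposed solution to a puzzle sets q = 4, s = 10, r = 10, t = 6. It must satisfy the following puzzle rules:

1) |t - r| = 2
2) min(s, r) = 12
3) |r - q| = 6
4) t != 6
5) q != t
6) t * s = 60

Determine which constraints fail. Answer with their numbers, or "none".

1) |6 - 10| = 4, not 2  fails
2) min(10, 10) = 10, not 12  fails
3) |10 - 4| = 6  holds
4) t = 6, but 6 is required to differ  fails
5) q = 4, t = 6; distinct  holds
6) t * s = 6 * 10 = 60  holds

Constraints 1, 2, and 4 are violated.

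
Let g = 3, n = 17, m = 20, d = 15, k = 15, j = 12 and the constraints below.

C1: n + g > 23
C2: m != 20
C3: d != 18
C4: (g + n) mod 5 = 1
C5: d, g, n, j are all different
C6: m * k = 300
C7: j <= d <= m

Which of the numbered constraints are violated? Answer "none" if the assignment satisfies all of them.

C1: n + g = 17 + 3 = 20; 20 ≤ 23, bound 23 not met — violated.
C2: m = 20, but 20 is required to differ — violated.
C3: d = 15, and 15 ≠ 18 — OK.
C4: g + n = 20; 20 mod 5 = 0, not 1 — violated.
C5: values 15, 3, 17, 12 are pairwise distinct — OK.
C6: m * k = 20 * 15 = 300 — OK.
C7: values 12 <= 15 <= 20 — OK.

Constraints 1, 2, 4 do not hold.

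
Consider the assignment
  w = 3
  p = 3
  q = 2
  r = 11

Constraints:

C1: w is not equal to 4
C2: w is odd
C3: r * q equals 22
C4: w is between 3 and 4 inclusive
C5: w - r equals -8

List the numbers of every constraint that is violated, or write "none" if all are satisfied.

C1: w = 3, and 3 ≠ 4  ✔
C2: w = 3 is odd  ✔
C3: r * q = 11 * 2 = 22  ✔
C4: w = 3 lies in [3, 4]  ✔
C5: w - r = 3 - 11 = -8  ✔

No violations.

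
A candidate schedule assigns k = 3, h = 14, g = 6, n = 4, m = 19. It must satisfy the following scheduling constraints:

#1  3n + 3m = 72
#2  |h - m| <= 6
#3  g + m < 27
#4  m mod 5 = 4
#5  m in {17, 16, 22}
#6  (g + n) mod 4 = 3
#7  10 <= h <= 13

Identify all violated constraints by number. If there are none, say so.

#1 3n + 3m = 3(4) + 3(19) = 69, not 72 — does not hold.
#2 |14 - 19| = 5; 5 ≤ 6 — holds.
#3 g + m = 6 + 19 = 25; 25 < 27 — holds.
#4 19 mod 5 = 4 — holds.
#5 m = 19 is not in {17, 16, 22} — does not hold.
#6 g + n = 10; 10 mod 4 = 2, not 3 — does not hold.
#7 h = 14 is outside [10, 13] — does not hold.

Violated: 1, 5, 6, and 7.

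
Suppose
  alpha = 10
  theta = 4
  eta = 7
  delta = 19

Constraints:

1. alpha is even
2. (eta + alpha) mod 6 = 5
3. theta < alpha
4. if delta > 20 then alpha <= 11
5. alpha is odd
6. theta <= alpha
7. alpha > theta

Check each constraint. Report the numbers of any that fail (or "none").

Violated: 5.

1. alpha = 10 is even  true
2. eta + alpha = 17; 17 mod 6 = 5  true
3. theta = 4, alpha = 10; 4 < 10  true
4. delta = 19, not > 20; antecedent false, conditional vacuously true  true
5. alpha = 10 is even  false
6. theta = 4, alpha = 10; 4 ≤ 10  true
7. alpha = 10, theta = 4; 10 > 4  true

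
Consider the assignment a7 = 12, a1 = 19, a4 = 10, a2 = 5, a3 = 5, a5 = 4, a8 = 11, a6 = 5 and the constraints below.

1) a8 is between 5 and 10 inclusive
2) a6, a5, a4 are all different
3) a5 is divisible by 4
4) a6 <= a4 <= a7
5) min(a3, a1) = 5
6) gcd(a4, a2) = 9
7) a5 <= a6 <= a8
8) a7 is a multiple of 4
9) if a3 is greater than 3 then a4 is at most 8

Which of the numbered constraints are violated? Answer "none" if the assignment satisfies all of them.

1) a8 = 11 is outside [5, 10]  no
2) values 5, 4, 10 are pairwise distinct  yes
3) 4 / 4 = 1, so 4 divides 4  yes
4) values 5 <= 10 <= 12  yes
5) min(5, 19) = 5  yes
6) gcd(10, 5) = 5, not 9  no
7) values 4 <= 5 <= 11  yes
8) 12 / 4 = 3, so 4 divides 12  yes
9) a3 = 5 > 3, so we need a4 ≤ 8; but a4 = 10 > 8  no

The assignment fails constraints 1, 6, and 9.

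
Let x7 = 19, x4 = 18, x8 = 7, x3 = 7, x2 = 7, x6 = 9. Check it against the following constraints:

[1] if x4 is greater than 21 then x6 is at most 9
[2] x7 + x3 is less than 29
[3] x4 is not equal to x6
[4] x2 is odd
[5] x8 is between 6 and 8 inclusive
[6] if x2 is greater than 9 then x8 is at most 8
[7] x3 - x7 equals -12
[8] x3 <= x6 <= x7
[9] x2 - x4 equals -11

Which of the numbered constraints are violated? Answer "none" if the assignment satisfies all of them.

[1] x4 = 18, not > 21; antecedent false, conditional vacuously true — satisfied.
[2] x7 + x3 = 19 + 7 = 26; 26 < 29 — satisfied.
[3] x4 = 18, x6 = 9; distinct — satisfied.
[4] x2 = 7 is odd — satisfied.
[5] x8 = 7 lies in [6, 8] — satisfied.
[6] x2 = 7, not > 9; antecedent false, conditional vacuously true — satisfied.
[7] x3 - x7 = 7 - 19 = -12 — satisfied.
[8] values 7 <= 9 <= 19 — satisfied.
[9] x2 - x4 = 7 - 18 = -11 — satisfied.

None — every constraint holds.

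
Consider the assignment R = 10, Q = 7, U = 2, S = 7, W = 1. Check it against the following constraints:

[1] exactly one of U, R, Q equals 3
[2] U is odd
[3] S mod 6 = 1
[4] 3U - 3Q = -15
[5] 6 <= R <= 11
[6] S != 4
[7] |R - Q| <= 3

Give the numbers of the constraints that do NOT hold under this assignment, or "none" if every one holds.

The assignment fails constraints 1, 2.

[1] U=2, R=10, Q=7; 0 of them equal 3, not exactly one — fails.
[2] U = 2 is even — fails.
[3] 7 mod 6 = 1 — holds.
[4] 3U - 3Q = 3(2) - 3(7) = -15 — holds.
[5] R = 10 lies in [6, 11] — holds.
[6] S = 7, and 7 ≠ 4 — holds.
[7] |10 - 7| = 3; 3 ≤ 3 — holds.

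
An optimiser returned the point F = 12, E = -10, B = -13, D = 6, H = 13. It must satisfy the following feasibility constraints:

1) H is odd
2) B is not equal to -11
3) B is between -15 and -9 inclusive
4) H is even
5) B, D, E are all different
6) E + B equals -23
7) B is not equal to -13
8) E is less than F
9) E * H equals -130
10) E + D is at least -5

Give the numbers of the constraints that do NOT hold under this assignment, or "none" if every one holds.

1) H = 13 is odd  ✓
2) B = -13, and -13 ≠ -11  ✓
3) B = -13 lies in [-15, -9]  ✓
4) H = 13 is odd  ✗
5) values -13, 6, -10 are pairwise distinct  ✓
6) E + B = -10 + (-13) = -23  ✓
7) B = -13, but -13 is required to differ  ✗
8) E = -10, F = 12; -10 < 12  ✓
9) E * H = -10 * 13 = -130  ✓
10) E + D = -10 + 6 = -4; -4 ≥ -5  ✓

The assignment fails constraints 4 and 7.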